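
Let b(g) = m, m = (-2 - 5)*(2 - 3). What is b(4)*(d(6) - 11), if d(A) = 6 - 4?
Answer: -63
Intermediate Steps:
d(A) = 2
m = 7 (m = -7*(-1) = 7)
b(g) = 7
b(4)*(d(6) - 11) = 7*(2 - 11) = 7*(-9) = -63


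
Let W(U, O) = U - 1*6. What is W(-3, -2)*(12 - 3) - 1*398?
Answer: -479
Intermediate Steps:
W(U, O) = -6 + U (W(U, O) = U - 6 = -6 + U)
W(-3, -2)*(12 - 3) - 1*398 = (-6 - 3)*(12 - 3) - 1*398 = -9*9 - 398 = -81 - 398 = -479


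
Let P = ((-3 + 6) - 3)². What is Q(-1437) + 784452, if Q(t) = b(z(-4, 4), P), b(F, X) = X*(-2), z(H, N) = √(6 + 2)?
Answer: 784452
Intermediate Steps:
z(H, N) = 2*√2 (z(H, N) = √8 = 2*√2)
P = 0 (P = (3 - 3)² = 0² = 0)
b(F, X) = -2*X
Q(t) = 0 (Q(t) = -2*0 = 0)
Q(-1437) + 784452 = 0 + 784452 = 784452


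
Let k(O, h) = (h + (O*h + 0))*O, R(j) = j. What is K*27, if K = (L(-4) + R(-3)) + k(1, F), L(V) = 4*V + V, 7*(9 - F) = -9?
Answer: -459/7 ≈ -65.571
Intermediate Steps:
F = 72/7 (F = 9 - ⅐*(-9) = 9 + 9/7 = 72/7 ≈ 10.286)
L(V) = 5*V
k(O, h) = O*(h + O*h) (k(O, h) = (h + O*h)*O = O*(h + O*h))
K = -17/7 (K = (5*(-4) - 3) + 1*(72/7)*(1 + 1) = (-20 - 3) + 1*(72/7)*2 = -23 + 144/7 = -17/7 ≈ -2.4286)
K*27 = -17/7*27 = -459/7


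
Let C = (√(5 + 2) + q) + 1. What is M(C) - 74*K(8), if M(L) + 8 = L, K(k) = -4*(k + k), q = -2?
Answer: 4727 + √7 ≈ 4729.6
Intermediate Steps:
K(k) = -8*k
C = -1 + √7 (C = (√(5 + 2) - 2) + 1 = (√7 - 2) + 1 = (-2 + √7) + 1 = -1 + √7 ≈ 1.6458)
M(L) = -8 + L
M(C) - 74*K(8) = (-8 + (-1 + √7)) - (-592)*8 = (-9 + √7) - 74*(-64) = (-9 + √7) + 4736 = 4727 + √7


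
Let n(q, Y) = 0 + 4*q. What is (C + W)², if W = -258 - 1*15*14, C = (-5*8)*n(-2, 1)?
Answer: 21904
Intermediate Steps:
n(q, Y) = 4*q
C = 320 (C = (-5*8)*(4*(-2)) = -40*(-8) = 320)
W = -468 (W = -258 - 15*14 = -258 - 210 = -468)
(C + W)² = (320 - 468)² = (-148)² = 21904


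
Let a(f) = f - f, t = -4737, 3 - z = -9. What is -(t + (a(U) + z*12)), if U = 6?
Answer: 4593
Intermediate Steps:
z = 12 (z = 3 - 1*(-9) = 3 + 9 = 12)
a(f) = 0
-(t + (a(U) + z*12)) = -(-4737 + (0 + 12*12)) = -(-4737 + (0 + 144)) = -(-4737 + 144) = -1*(-4593) = 4593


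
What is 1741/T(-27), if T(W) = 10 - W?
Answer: 1741/37 ≈ 47.054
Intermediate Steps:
1741/T(-27) = 1741/(10 - 1*(-27)) = 1741/(10 + 27) = 1741/37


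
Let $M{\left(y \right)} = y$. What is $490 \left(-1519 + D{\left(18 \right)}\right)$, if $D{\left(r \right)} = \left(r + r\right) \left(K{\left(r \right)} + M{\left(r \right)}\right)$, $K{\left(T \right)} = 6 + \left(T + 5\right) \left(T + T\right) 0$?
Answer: $-320950$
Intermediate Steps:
$K{\left(T \right)} = 6$ ($K{\left(T \right)} = 6 + \left(5 + T\right) 2 T 0 = 6 + 2 T \left(5 + T\right) 0 = 6 + 0 = 6$)
$D{\left(r \right)} = 2 r \left(6 + r\right)$ ($D{\left(r \right)} = \left(r + r\right) \left(6 + r\right) = 2 r \left(6 + r\right)$)
$490 \left(-1519 + D{\left(18 \right)}\right) = 490 \left(-1519 + 2 \cdot 18 \left(6 + 18\right)\right) = 490 \left(-1519 + 2 \cdot 18 \cdot 24\right) = 490 \left(-1519 + 864\right) = 490 \left(-655\right) = -320950$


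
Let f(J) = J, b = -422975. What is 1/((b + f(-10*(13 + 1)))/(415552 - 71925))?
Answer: -343627/423115 ≈ -0.81214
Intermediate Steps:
1/((b + f(-10*(13 + 1)))/(415552 - 71925)) = 1/((-422975 - 10*(13 + 1))/(415552 - 71925)) = 1/((-422975 - 10*14)/343627) = 1/((-422975 - 140)*(1/343627)) = 1/(-423115*1/343627) = 1/(-423115/343627) = -343627/423115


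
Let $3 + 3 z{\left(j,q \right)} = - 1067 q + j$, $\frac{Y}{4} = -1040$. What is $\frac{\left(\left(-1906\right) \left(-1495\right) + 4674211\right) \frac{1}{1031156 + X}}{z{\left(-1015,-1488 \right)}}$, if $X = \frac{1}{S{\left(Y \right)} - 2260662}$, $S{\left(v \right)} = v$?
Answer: $\frac{8519899124891}{617583945756809103} \approx 1.3796 \cdot 10^{-5}$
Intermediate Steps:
$Y = -4160$ ($Y = 4 \left(-1040\right) = -4160$)
$z{\left(j,q \right)} = -1 - \frac{1067 q}{3} + \frac{j}{3}$ ($z{\left(j,q \right)} = -1 + \frac{- 1067 q + j}{3} = -1 + \frac{j - 1067 q}{3} = -1 + \left(- \frac{1067 q}{3} + \frac{j}{3}\right) = -1 - \frac{1067 q}{3} + \frac{j}{3}$)
$X = - \frac{1}{2264822}$ ($X = \frac{1}{-4160 - 2260662} = \frac{1}{-2264822} = - \frac{1}{2264822} \approx -4.4154 \cdot 10^{-7}$)
$\frac{\left(\left(-1906\right) \left(-1495\right) + 4674211\right) \frac{1}{1031156 + X}}{z{\left(-1015,-1488 \right)}} = \frac{\left(\left(-1906\right) \left(-1495\right) + 4674211\right) \frac{1}{1031156 - \frac{1}{2264822}}}{-1 - -529232 + \frac{1}{3} \left(-1015\right)} = \frac{\left(2849470 + 4674211\right) \frac{1}{\frac{2335384794231}{2264822}}}{-1 + 529232 - \frac{1015}{3}} = \frac{7523681 \cdot \frac{2264822}{2335384794231}}{\frac{1586678}{3}} = \frac{17039798249782}{2335384794231} \cdot \frac{3}{1586678} = \frac{8519899124891}{617583945756809103}$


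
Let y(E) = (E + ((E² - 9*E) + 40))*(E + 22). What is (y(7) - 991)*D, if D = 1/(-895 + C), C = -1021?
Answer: 17/958 ≈ 0.017745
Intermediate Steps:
y(E) = (22 + E)*(40 + E² - 8*E) (y(E) = (E + (40 + E² - 9*E))*(22 + E) = (40 + E² - 8*E)*(22 + E) = (22 + E)*(40 + E² - 8*E))
D = -1/1916 (D = 1/(-895 - 1021) = 1/(-1916) = -1/1916 ≈ -0.00052192)
(y(7) - 991)*D = ((880 + 7³ - 136*7 + 14*7²) - 991)*(-1/1916) = ((880 + 343 - 952 + 14*49) - 991)*(-1/1916) = ((880 + 343 - 952 + 686) - 991)*(-1/1916) = (957 - 991)*(-1/1916) = -34*(-1/1916) = 17/958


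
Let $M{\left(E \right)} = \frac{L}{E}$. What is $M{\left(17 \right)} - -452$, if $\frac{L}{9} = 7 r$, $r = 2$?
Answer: $\frac{7810}{17} \approx 459.41$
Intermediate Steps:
$L = 126$ ($L = 9 \cdot 7 \cdot 2 = 9 \cdot 14 = 126$)
$M{\left(E \right)} = \frac{126}{E}$
$M{\left(17 \right)} - -452 = \frac{126}{17} - -452 = 126 \cdot \frac{1}{17} + 452 = \frac{126}{17} + 452 = \frac{7810}{17}$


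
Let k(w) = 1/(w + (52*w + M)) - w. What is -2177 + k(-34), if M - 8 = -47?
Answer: -3945264/1841 ≈ -2143.0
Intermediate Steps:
M = -39 (M = 8 - 47 = -39)
k(w) = 1/(-39 + 53*w) - w (k(w) = 1/(w + (52*w - 39)) - w = 1/(w + (-39 + 52*w)) - w = 1/(-39 + 53*w) - w)
-2177 + k(-34) = -2177 + (1 - 53*(-34)² + 39*(-34))/(-39 + 53*(-34)) = -2177 + (1 - 53*1156 - 1326)/(-39 - 1802) = -2177 + (1 - 61268 - 1326)/(-1841) = -2177 - 1/1841*(-62593) = -2177 + 62593/1841 = -3945264/1841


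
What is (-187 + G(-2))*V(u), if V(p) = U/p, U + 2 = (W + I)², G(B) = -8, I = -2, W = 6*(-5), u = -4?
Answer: 99645/2 ≈ 49823.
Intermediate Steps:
W = -30
U = 1022 (U = -2 + (-30 - 2)² = -2 + (-32)² = -2 + 1024 = 1022)
V(p) = 1022/p
(-187 + G(-2))*V(u) = (-187 - 8)*(1022/(-4)) = -199290*(-1)/4 = -195*(-511/2) = 99645/2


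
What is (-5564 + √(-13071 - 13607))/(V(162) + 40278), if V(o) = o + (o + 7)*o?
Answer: -2782/33909 + I*√26678/67818 ≈ -0.082043 + 0.0024084*I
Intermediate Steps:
V(o) = o + o*(7 + o) (V(o) = o + (7 + o)*o = o + o*(7 + o))
(-5564 + √(-13071 - 13607))/(V(162) + 40278) = (-5564 + √(-13071 - 13607))/(162*(8 + 162) + 40278) = (-5564 + √(-26678))/(162*170 + 40278) = (-5564 + I*√26678)/(27540 + 40278) = (-5564 + I*√26678)/67818 = (-5564 + I*√26678)*(1/67818) = -2782/33909 + I*√26678/67818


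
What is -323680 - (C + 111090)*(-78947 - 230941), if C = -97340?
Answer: 4260636320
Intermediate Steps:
-323680 - (C + 111090)*(-78947 - 230941) = -323680 - (-97340 + 111090)*(-78947 - 230941) = -323680 - 13750*(-309888) = -323680 - 1*(-4260960000) = -323680 + 4260960000 = 4260636320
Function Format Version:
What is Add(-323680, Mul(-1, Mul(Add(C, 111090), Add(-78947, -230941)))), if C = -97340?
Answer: 4260636320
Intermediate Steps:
Add(-323680, Mul(-1, Mul(Add(C, 111090), Add(-78947, -230941)))) = Add(-323680, Mul(-1, Mul(Add(-97340, 111090), Add(-78947, -230941)))) = Add(-323680, Mul(-1, Mul(13750, -309888))) = Add(-323680, Mul(-1, -4260960000)) = Add(-323680, 4260960000) = 4260636320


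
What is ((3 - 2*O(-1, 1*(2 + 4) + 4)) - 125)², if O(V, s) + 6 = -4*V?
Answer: 13924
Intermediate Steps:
O(V, s) = -6 - 4*V
((3 - 2*O(-1, 1*(2 + 4) + 4)) - 125)² = ((3 - 2*(-6 - 4*(-1))) - 125)² = ((3 - 2*(-6 + 4)) - 125)² = ((3 - 2*(-2)) - 125)² = ((3 + 4) - 125)² = (7 - 125)² = (-118)² = 13924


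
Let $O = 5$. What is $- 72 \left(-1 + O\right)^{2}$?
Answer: $-1152$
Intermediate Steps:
$- 72 \left(-1 + O\right)^{2} = - 72 \left(-1 + 5\right)^{2} = - 72 \cdot 4^{2} = \left(-72\right) 16 = -1152$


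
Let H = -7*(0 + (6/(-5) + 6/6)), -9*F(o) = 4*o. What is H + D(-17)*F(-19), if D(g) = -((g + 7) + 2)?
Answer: 3103/45 ≈ 68.956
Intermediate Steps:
D(g) = -9 - g (D(g) = -((7 + g) + 2) = -(9 + g) = -9 - g)
F(o) = -4*o/9
H = 7/5 (H = -7*(0 + (6*(-⅕) + 6*(⅙))) = -7*(0 + (-6/5 + 1)) = -7*(0 - ⅕) = -7*(-⅕) = 7/5 ≈ 1.4000)
H + D(-17)*F(-19) = 7/5 + (-9 - 1*(-17))*(-4/9*(-19)) = 7/5 + (-9 + 17)*(76/9) = 7/5 + 8*(76/9) = 7/5 + 608/9 = 3103/45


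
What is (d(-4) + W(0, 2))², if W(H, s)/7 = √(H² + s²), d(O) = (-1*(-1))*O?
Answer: 100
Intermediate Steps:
d(O) = O (d(O) = 1*O = O)
W(H, s) = 7*√(H² + s²)
(d(-4) + W(0, 2))² = (-4 + 7*√(0² + 2²))² = (-4 + 7*√(0 + 4))² = (-4 + 7*√4)² = (-4 + 7*2)² = (-4 + 14)² = 10² = 100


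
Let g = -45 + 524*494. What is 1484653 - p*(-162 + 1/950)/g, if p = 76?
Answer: 9606113497373/6470275 ≈ 1.4847e+6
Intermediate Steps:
g = 258811 (g = -45 + 258856 = 258811)
1484653 - p*(-162 + 1/950)/g = 1484653 - 76*(-162 + 1/950)/258811 = 1484653 - 76*(-153899/950)/258811 = 1484653 - (-307798)/(25*258811) = 1484653 - 1*(-307798/6470275) = 1484653 + 307798/6470275 = 9606113497373/6470275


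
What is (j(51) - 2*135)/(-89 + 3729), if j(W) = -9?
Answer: -279/3640 ≈ -0.076648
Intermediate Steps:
(j(51) - 2*135)/(-89 + 3729) = (-9 - 2*135)/(-89 + 3729) = (-9 - 270)/3640 = -279*1/3640 = -279/3640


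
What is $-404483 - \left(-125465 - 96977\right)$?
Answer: $-182041$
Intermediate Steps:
$-404483 - \left(-125465 - 96977\right) = -404483 - -222442 = -404483 + 222442 = -182041$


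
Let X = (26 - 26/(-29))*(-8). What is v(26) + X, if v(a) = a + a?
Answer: -4732/29 ≈ -163.17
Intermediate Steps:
X = -6240/29 (X = (26 - 26*(-1/29))*(-8) = (26 + 26/29)*(-8) = (780/29)*(-8) = -6240/29 ≈ -215.17)
v(a) = 2*a
v(26) + X = 2*26 - 6240/29 = 52 - 6240/29 = -4732/29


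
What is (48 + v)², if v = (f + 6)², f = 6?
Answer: 36864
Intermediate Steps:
v = 144 (v = (6 + 6)² = 12² = 144)
(48 + v)² = (48 + 144)² = 192² = 36864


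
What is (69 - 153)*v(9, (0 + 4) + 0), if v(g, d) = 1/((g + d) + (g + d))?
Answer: -42/13 ≈ -3.2308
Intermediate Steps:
v(g, d) = 1/(2*d + 2*g) (v(g, d) = 1/((d + g) + (d + g)) = 1/(2*d + 2*g))
(69 - 153)*v(9, (0 + 4) + 0) = (69 - 153)*(1/(2*(((0 + 4) + 0) + 9))) = -42/((4 + 0) + 9) = -42/(4 + 9) = -42/13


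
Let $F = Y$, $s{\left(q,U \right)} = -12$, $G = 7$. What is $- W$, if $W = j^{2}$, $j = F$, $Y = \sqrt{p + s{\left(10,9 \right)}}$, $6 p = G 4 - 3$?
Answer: $\frac{47}{6} \approx 7.8333$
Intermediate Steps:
$p = \frac{25}{6}$ ($p = \frac{7 \cdot 4 - 3}{6} = \frac{28 - 3}{6} = \frac{1}{6} \cdot 25 = \frac{25}{6} \approx 4.1667$)
$Y = \frac{i \sqrt{282}}{6}$ ($Y = \sqrt{\frac{25}{6} - 12} = \sqrt{- \frac{47}{6}} = \frac{i \sqrt{282}}{6} \approx 2.7988 i$)
$F = \frac{i \sqrt{282}}{6} \approx 2.7988 i$
$j = \frac{i \sqrt{282}}{6} \approx 2.7988 i$
$W = - \frac{47}{6}$ ($W = \left(\frac{i \sqrt{282}}{6}\right)^{2} = - \frac{47}{6} \approx -7.8333$)
$- W = \left(-1\right) \left(- \frac{47}{6}\right) = \frac{47}{6}$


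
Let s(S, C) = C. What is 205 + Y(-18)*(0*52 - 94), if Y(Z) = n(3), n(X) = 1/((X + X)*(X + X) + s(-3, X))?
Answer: 7901/39 ≈ 202.59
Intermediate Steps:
n(X) = 1/(X + 4*X**2) (n(X) = 1/((X + X)*(X + X) + X) = 1/((2*X)*(2*X) + X) = 1/(4*X**2 + X) = 1/(X + 4*X**2))
Y(Z) = 1/39 (Y(Z) = 1/(3*(1 + 4*3)) = 1/(3*(1 + 12)) = (1/3)/13 = (1/3)*(1/13) = 1/39)
205 + Y(-18)*(0*52 - 94) = 205 + (0*52 - 94)/39 = 205 + (0 - 94)/39 = 205 + (1/39)*(-94) = 205 - 94/39 = 7901/39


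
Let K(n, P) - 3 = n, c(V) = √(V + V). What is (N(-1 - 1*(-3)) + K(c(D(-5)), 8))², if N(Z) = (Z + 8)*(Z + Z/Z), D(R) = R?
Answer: (33 + I*√10)² ≈ 1079.0 + 208.71*I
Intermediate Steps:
c(V) = √2*√V (c(V) = √(2*V) = √2*√V)
K(n, P) = 3 + n
N(Z) = (1 + Z)*(8 + Z) (N(Z) = (8 + Z)*(Z + 1) = (8 + Z)*(1 + Z) = (1 + Z)*(8 + Z))
(N(-1 - 1*(-3)) + K(c(D(-5)), 8))² = ((8 + (-1 - 1*(-3))² + 9*(-1 - 1*(-3))) + (3 + √2*√(-5)))² = ((8 + (-1 + 3)² + 9*(-1 + 3)) + (3 + √2*(I*√5)))² = ((8 + 2² + 9*2) + (3 + I*√10))² = ((8 + 4 + 18) + (3 + I*√10))² = (30 + (3 + I*√10))² = (33 + I*√10)²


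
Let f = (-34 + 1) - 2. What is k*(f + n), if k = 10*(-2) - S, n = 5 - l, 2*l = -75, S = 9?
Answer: -435/2 ≈ -217.50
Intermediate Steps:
l = -75/2 (l = (½)*(-75) = -75/2 ≈ -37.500)
n = 85/2 (n = 5 - 1*(-75/2) = 5 + 75/2 = 85/2 ≈ 42.500)
f = -35 (f = -33 - 2 = -35)
k = -29 (k = 10*(-2) - 1*9 = -20 - 9 = -29)
k*(f + n) = -29*(-35 + 85/2) = -29*15/2 = -435/2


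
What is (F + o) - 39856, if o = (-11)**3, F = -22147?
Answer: -63334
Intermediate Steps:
o = -1331
(F + o) - 39856 = (-22147 - 1331) - 39856 = -23478 - 39856 = -63334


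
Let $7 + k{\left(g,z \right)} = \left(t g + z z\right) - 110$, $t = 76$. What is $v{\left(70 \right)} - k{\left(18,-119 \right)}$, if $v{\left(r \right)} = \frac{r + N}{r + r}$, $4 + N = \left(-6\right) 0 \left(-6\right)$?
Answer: $- \frac{1078807}{70} \approx -15412.0$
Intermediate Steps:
$N = -4$ ($N = -4 + \left(-6\right) 0 \left(-6\right) = -4 + 0 \left(-6\right) = -4 + 0 = -4$)
$v{\left(r \right)} = \frac{-4 + r}{2 r}$ ($v{\left(r \right)} = \frac{r - 4}{r + r} = \frac{-4 + r}{2 r}$)
$k{\left(g,z \right)} = -117 + z^{2} + 76 g$ ($k{\left(g,z \right)} = -7 - \left(110 - 76 g - z z\right) = -7 - \left(110 - z^{2} - 76 g\right) = -7 + \left(-110 + z^{2} + 76 g\right) = -117 + z^{2} + 76 g$)
$v{\left(70 \right)} - k{\left(18,-119 \right)} = \frac{-4 + 70}{2 \cdot 70} - \left(-117 + \left(-119\right)^{2} + 76 \cdot 18\right) = \frac{1}{2} \cdot \frac{1}{70} \cdot 66 - \left(-117 + 14161 + 1368\right) = \frac{33}{70} - 15412 = - \frac{1078807}{70}$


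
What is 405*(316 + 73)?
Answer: 157545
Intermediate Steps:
405*(316 + 73) = 405*389 = 157545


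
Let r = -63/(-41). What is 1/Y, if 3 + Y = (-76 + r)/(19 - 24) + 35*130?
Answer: 205/935188 ≈ 0.00021921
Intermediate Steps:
r = 63/41 (r = -63*(-1/41) = 63/41 ≈ 1.5366)
Y = 935188/205 (Y = -3 + ((-76 + 63/41)/(19 - 24) + 35*130) = -3 + (-3053/41/(-5) + 4550) = -3 + (-3053/41*(-1/5) + 4550) = -3 + (3053/205 + 4550) = -3 + 935803/205 = 935188/205 ≈ 4561.9)
1/Y = 1/(935188/205) = 205/935188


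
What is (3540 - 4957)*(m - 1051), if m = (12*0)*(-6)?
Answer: 1489267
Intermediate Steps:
m = 0 (m = 0*(-6) = 0)
(3540 - 4957)*(m - 1051) = (3540 - 4957)*(0 - 1051) = -1417*(-1051) = 1489267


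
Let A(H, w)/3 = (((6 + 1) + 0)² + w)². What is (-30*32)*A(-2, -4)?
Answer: -5832000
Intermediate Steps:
A(H, w) = 3*(49 + w)² (A(H, w) = 3*(((6 + 1) + 0)² + w)² = 3*((7 + 0)² + w)² = 3*(7² + w)² = 3*(49 + w)²)
(-30*32)*A(-2, -4) = (-30*32)*(3*(49 - 4)²) = -2880*45² = -2880*2025 = -960*6075 = -5832000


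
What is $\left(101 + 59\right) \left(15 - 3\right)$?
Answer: $1920$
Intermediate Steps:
$\left(101 + 59\right) \left(15 - 3\right) = 160 \left(15 - 3\right) = 160 \cdot 12 = 1920$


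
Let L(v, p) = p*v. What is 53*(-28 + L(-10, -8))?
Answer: 2756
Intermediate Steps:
53*(-28 + L(-10, -8)) = 53*(-28 - 8*(-10)) = 53*(-28 + 80) = 53*52 = 2756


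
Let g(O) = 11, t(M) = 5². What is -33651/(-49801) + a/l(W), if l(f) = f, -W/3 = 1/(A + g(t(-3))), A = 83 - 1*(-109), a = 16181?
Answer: -163583385190/149403 ≈ -1.0949e+6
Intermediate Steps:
t(M) = 25
A = 192 (A = 83 + 109 = 192)
W = -3/203 (W = -3/(192 + 11) = -3/203 ≈ -0.014778)
-33651/(-49801) + a/l(W) = -33651/(-49801) + 16181/(-3/203) = -33651*(-1/49801) + 16181*(-203/3) = 33651/49801 - 3284743/3 = -163583385190/149403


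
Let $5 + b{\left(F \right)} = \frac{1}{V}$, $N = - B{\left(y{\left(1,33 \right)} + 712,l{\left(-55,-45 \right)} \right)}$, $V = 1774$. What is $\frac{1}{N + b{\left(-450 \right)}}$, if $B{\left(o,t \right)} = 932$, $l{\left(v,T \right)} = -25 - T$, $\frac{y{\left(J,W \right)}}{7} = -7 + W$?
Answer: $- \frac{1774}{1662237} \approx -0.0010672$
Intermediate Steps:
$y{\left(J,W \right)} = -49 + 7 W$ ($y{\left(J,W \right)} = 7 \left(-7 + W\right) = -49 + 7 W$)
$N = -932$ ($N = \left(-1\right) 932 = -932$)
$b{\left(F \right)} = - \frac{8869}{1774}$ ($b{\left(F \right)} = -5 + \frac{1}{1774} = - \frac{8869}{1774}$)
$\frac{1}{N + b{\left(-450 \right)}} = \frac{1}{-932 - \frac{8869}{1774}} = \frac{1}{- \frac{1662237}{1774}} = - \frac{1774}{1662237}$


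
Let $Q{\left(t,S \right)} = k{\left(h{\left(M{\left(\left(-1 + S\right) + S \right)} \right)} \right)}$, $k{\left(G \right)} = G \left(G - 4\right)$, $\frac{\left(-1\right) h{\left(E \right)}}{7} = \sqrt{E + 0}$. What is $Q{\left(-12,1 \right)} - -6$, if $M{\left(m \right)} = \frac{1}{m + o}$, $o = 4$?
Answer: $\frac{79}{5} + \frac{28 \sqrt{5}}{5} \approx 28.322$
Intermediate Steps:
$M{\left(m \right)} = \frac{1}{4 + m}$ ($M{\left(m \right)} = \frac{1}{m + 4} = \frac{1}{4 + m}$)
$h{\left(E \right)} = - 7 \sqrt{E}$ ($h{\left(E \right)} = - 7 \sqrt{E + 0} = - 7 \sqrt{E}$)
$k{\left(G \right)} = G \left(-4 + G\right)$
$Q{\left(t,S \right)} = - 7 \sqrt{\frac{1}{3 + 2 S}} \left(-4 - 7 \sqrt{\frac{1}{3 + 2 S}}\right)$ ($Q{\left(t,S \right)} = - 7 \sqrt{\frac{1}{4 + \left(\left(-1 + S\right) + S\right)}} \left(-4 - 7 \sqrt{\frac{1}{4 + \left(\left(-1 + S\right) + S\right)}}\right) = - 7 \sqrt{\frac{1}{4 + \left(-1 + 2 S\right)}} \left(-4 - 7 \sqrt{\frac{1}{4 + \left(-1 + 2 S\right)}}\right) = - 7 \sqrt{\frac{1}{3 + 2 S}} \left(-4 - 7 \sqrt{\frac{1}{3 + 2 S}}\right)$)
$Q{\left(-12,1 \right)} - -6 = \left(28 \sqrt{\frac{1}{3 + 2 \cdot 1}} + \frac{49}{3 + 2 \cdot 1}\right) - -6 = \left(28 \sqrt{\frac{1}{3 + 2}} + \frac{49}{3 + 2}\right) + 6 = \left(28 \sqrt{\frac{1}{5}} + \frac{49}{5}\right) + 6 = \left(\frac{28}{\sqrt{5}} + 49 \cdot \frac{1}{5}\right) + 6 = \left(28 \frac{\sqrt{5}}{5} + \frac{49}{5}\right) + 6 = \left(\frac{28 \sqrt{5}}{5} + \frac{49}{5}\right) + 6 = \left(\frac{49}{5} + \frac{28 \sqrt{5}}{5}\right) + 6 = \frac{79}{5} + \frac{28 \sqrt{5}}{5}$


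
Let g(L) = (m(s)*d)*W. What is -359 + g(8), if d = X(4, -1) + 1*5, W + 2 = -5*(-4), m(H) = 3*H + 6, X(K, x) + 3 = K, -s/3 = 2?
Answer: -1655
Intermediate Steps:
s = -6 (s = -3*2 = -6)
X(K, x) = -3 + K
m(H) = 6 + 3*H
W = 18 (W = -2 - 5*(-4) = -2 + 20 = 18)
d = 6 (d = (-3 + 4) + 1*5 = 1 + 5 = 6)
g(L) = -1296 (g(L) = ((6 + 3*(-6))*6)*18 = ((6 - 18)*6)*18 = -12*6*18 = -72*18 = -1296)
-359 + g(8) = -359 - 1296 = -1655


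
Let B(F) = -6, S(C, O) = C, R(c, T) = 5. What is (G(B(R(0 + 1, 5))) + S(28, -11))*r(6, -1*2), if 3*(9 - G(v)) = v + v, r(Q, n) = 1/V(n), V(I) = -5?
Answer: -41/5 ≈ -8.2000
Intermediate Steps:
r(Q, n) = -⅕ (r(Q, n) = 1/(-5) = -⅕)
G(v) = 9 - 2*v/3 (G(v) = 9 - (v + v)/3 = 9 - 2*v/3)
(G(B(R(0 + 1, 5))) + S(28, -11))*r(6, -1*2) = ((9 - ⅔*(-6)) + 28)*(-⅕) = ((9 + 4) + 28)*(-⅕) = (13 + 28)*(-⅕) = 41*(-⅕) = -41/5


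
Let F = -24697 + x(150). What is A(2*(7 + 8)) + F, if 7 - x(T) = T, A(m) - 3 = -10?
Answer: -24847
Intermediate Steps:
A(m) = -7 (A(m) = 3 - 10 = -7)
x(T) = 7 - T
F = -24840 (F = -24697 + (7 - 1*150) = -24697 + (7 - 150) = -24697 - 143 = -24840)
A(2*(7 + 8)) + F = -7 - 24840 = -24847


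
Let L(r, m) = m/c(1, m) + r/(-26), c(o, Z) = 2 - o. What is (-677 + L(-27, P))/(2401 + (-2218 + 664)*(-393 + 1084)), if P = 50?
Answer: 2325/3979534 ≈ 0.00058424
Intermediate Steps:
L(r, m) = m - r/26 (L(r, m) = m/(2 - 1*1) + r/(-26) = m/(2 - 1) + r*(-1/26) = m/1 - r/26 = m*1 - r/26 = m - r/26)
(-677 + L(-27, P))/(2401 + (-2218 + 664)*(-393 + 1084)) = (-677 + (50 - 1/26*(-27)))/(2401 + (-2218 + 664)*(-393 + 1084)) = (-677 + (50 + 27/26))/(2401 - 1554*691) = (-677 + 1327/26)/(2401 - 1073814) = -16275/26/(-1071413) = -16275/26*(-1/1071413) = 2325/3979534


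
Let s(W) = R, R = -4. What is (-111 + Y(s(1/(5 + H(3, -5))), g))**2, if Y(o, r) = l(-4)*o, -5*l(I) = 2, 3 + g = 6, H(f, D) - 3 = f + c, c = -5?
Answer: 299209/25 ≈ 11968.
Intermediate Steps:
H(f, D) = -2 + f (H(f, D) = 3 + (f - 5) = 3 + (-5 + f) = -2 + f)
g = 3 (g = -3 + 6 = 3)
l(I) = -2/5 (l(I) = -1/5*2 = -2/5)
s(W) = -4
Y(o, r) = -2*o/5
(-111 + Y(s(1/(5 + H(3, -5))), g))**2 = (-111 - 2/5*(-4))**2 = (-111 + 8/5)**2 = (-547/5)**2 = 299209/25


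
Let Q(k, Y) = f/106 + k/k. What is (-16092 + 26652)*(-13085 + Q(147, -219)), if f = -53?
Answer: -138172320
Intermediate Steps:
Q(k, Y) = 1/2 (Q(k, Y) = -53/106 + k/k = -53*1/106 + 1 = -1/2 + 1 = 1/2)
(-16092 + 26652)*(-13085 + Q(147, -219)) = (-16092 + 26652)*(-13085 + 1/2) = 10560*(-26169/2) = -138172320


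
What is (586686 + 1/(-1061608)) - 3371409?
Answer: -2956284214585/1061608 ≈ -2.7847e+6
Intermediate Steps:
(586686 + 1/(-1061608)) - 3371409 = (586686 - 1/1061608) - 3371409 = 622830551087/1061608 - 3371409 = -2956284214585/1061608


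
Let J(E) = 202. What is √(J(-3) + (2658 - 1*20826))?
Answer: I*√17966 ≈ 134.04*I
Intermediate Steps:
√(J(-3) + (2658 - 1*20826)) = √(202 + (2658 - 1*20826)) = √(202 + (2658 - 20826)) = √(202 - 18168) = √(-17966) = I*√17966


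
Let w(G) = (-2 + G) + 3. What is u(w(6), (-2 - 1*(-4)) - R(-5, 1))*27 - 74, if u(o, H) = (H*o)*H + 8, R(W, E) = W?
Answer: 9403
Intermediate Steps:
w(G) = 1 + G
u(o, H) = 8 + o*H² (u(o, H) = o*H² + 8 = 8 + o*H²)
u(w(6), (-2 - 1*(-4)) - R(-5, 1))*27 - 74 = (8 + (1 + 6)*((-2 - 1*(-4)) - 1*(-5))²)*27 - 74 = (8 + 7*((-2 + 4) + 5)²)*27 - 74 = (8 + 7*(2 + 5)²)*27 - 74 = (8 + 7*7²)*27 - 74 = (8 + 7*49)*27 - 74 = (8 + 343)*27 - 74 = 351*27 - 74 = 9477 - 74 = 9403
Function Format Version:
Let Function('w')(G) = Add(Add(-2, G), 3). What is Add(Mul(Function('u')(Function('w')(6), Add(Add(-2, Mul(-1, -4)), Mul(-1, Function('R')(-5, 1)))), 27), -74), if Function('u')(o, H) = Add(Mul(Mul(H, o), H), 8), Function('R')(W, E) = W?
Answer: 9403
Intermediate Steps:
Function('w')(G) = Add(1, G)
Function('u')(o, H) = Add(8, Mul(o, Pow(H, 2))) (Function('u')(o, H) = Add(Mul(o, Pow(H, 2)), 8) = Add(8, Mul(o, Pow(H, 2))))
Add(Mul(Function('u')(Function('w')(6), Add(Add(-2, Mul(-1, -4)), Mul(-1, Function('R')(-5, 1)))), 27), -74) = Add(Mul(Add(8, Mul(Add(1, 6), Pow(Add(Add(-2, Mul(-1, -4)), Mul(-1, -5)), 2))), 27), -74) = Add(Mul(Add(8, Mul(7, Pow(Add(Add(-2, 4), 5), 2))), 27), -74) = Add(Mul(Add(8, Mul(7, Pow(Add(2, 5), 2))), 27), -74) = Add(Mul(Add(8, Mul(7, Pow(7, 2))), 27), -74) = Add(Mul(Add(8, Mul(7, 49)), 27), -74) = Add(Mul(Add(8, 343), 27), -74) = Add(Mul(351, 27), -74) = Add(9477, -74) = 9403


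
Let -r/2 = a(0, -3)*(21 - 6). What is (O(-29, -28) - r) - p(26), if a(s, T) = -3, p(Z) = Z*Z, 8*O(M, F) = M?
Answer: -6157/8 ≈ -769.63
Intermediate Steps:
O(M, F) = M/8
p(Z) = Z²
r = 90 (r = -(-6)*(21 - 6) = -(-6)*15 = -2*(-45) = 90)
(O(-29, -28) - r) - p(26) = ((⅛)*(-29) - 1*90) - 1*26² = (-29/8 - 90) - 1*676 = -749/8 - 676 = -6157/8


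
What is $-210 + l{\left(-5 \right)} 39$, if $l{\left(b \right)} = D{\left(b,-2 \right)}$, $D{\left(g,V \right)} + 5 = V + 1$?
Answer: $-444$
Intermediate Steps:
$D{\left(g,V \right)} = -4 + V$ ($D{\left(g,V \right)} = -5 + \left(V + 1\right) = -5 + \left(1 + V\right) = -4 + V$)
$l{\left(b \right)} = -6$ ($l{\left(b \right)} = -4 - 2 = -6$)
$-210 + l{\left(-5 \right)} 39 = -210 - 234 = -444$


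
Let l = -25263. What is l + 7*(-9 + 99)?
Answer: -24633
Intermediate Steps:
l + 7*(-9 + 99) = -25263 + 7*(-9 + 99) = -25263 + 7*90 = -25263 + 630 = -24633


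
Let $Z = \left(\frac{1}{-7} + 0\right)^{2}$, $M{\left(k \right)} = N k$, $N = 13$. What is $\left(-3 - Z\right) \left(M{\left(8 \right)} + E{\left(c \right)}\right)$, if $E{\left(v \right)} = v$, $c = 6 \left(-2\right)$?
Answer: $- \frac{13616}{49} \approx -277.88$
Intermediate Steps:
$M{\left(k \right)} = 13 k$
$c = -12$
$Z = \frac{1}{49}$ ($Z = \left(- \frac{1}{7} + 0\right)^{2} = \left(- \frac{1}{7}\right)^{2} = \frac{1}{49} \approx 0.020408$)
$\left(-3 - Z\right) \left(M{\left(8 \right)} + E{\left(c \right)}\right) = \left(-3 - \frac{1}{49}\right) \left(13 \cdot 8 - 12\right) = \left(-3 - \frac{1}{49}\right) \left(104 - 12\right) = \left(- \frac{148}{49}\right) 92 = - \frac{13616}{49}$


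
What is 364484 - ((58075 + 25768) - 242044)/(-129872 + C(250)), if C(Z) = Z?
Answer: 47244986847/129622 ≈ 3.6448e+5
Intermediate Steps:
364484 - ((58075 + 25768) - 242044)/(-129872 + C(250)) = 364484 - ((58075 + 25768) - 242044)/(-129872 + 250) = 364484 - (83843 - 242044)/(-129622) = 364484 - (-158201)*(-1)/129622 = 364484 - 1*158201/129622 = 364484 - 158201/129622 = 47244986847/129622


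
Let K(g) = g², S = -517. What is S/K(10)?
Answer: -517/100 ≈ -5.1700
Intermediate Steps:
S/K(10) = -517/(10²) = -517/100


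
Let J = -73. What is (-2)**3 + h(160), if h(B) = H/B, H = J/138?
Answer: -176713/22080 ≈ -8.0033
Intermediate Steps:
H = -73/138 ≈ -0.52899
h(B) = -73/(138*B)
(-2)**3 + h(160) = (-2)**3 - 73/138/160 = -8 - 73/138*1/160 = -8 - 73/22080 = -176713/22080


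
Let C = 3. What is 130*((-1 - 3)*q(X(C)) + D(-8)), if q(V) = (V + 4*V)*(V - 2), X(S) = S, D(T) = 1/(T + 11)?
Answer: -23270/3 ≈ -7756.7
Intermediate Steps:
D(T) = 1/(11 + T)
q(V) = 5*V*(-2 + V) (q(V) = (5*V)*(-2 + V) = 5*V*(-2 + V))
130*((-1 - 3)*q(X(C)) + D(-8)) = 130*((-1 - 3)*(5*3*(-2 + 3)) + 1/(11 - 8)) = 130*(-20*3 + 1/3) = 130*(-4*15 + ⅓) = 130*(-60 + ⅓) = 130*(-179/3) = -23270/3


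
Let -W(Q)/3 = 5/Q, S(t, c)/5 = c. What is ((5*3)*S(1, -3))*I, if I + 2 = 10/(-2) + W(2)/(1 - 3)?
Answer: 2925/4 ≈ 731.25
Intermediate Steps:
S(t, c) = 5*c
W(Q) = -15/Q
I = -13/4 (I = -2 + (10/(-2) + (-15/2)/(1 - 3)) = -2 + (10*(-1/2) - 15*1/2/(-2)) = -2 + (-5 - 15/2*(-1/2)) = -2 + (-5 + 15/4) = -2 - 5/4 = -13/4 ≈ -3.2500)
((5*3)*S(1, -3))*I = ((5*3)*(5*(-3)))*(-13/4) = (15*(-15))*(-13/4) = -225*(-13/4) = 2925/4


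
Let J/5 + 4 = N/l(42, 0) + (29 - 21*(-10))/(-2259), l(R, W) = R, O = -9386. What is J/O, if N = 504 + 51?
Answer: -1440325/296841636 ≈ -0.0048522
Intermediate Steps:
N = 555
J = 1440325/31626 (J = -20 + 5*(555/42 + (29 - 21*(-10))/(-2259)) = -20 + 5*(555*(1/42) + (29 + 210)*(-1/2259)) = -20 + 5*(185/14 + 239*(-1/2259)) = -20 + 5*(185/14 - 239/2259) = -20 + 5*(414569/31626) = -20 + 2072845/31626 = 1440325/31626 ≈ 45.542)
J/O = (1440325/31626)/(-9386) = (1440325/31626)*(-1/9386) = -1440325/296841636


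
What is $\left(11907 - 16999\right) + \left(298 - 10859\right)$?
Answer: $-15653$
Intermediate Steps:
$\left(11907 - 16999\right) + \left(298 - 10859\right) = -5092 - 10561 = -15653$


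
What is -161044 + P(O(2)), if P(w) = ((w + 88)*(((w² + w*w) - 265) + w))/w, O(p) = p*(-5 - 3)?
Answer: -324167/2 ≈ -1.6208e+5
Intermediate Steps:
O(p) = -8*p (O(p) = p*(-8) = -8*p)
P(w) = (88 + w)*(-265 + w + 2*w²)/w (P(w) = ((88 + w)*(((w² + w²) - 265) + w))/w = ((88 + w)*((2*w² - 265) + w))/w = ((88 + w)*((-265 + 2*w²) + w))/w = ((88 + w)*(-265 + w + 2*w²))/w = (88 + w)*(-265 + w + 2*w²)/w)
-161044 + P(O(2)) = -161044 + (-177 - 23320/((-8*2)) + 2*(-8*2)² + 177*(-8*2)) = -161044 + (-177 - 23320/(-16) + 2*(-16)² + 177*(-16)) = -161044 + (-177 - 23320*(-1/16) + 2*256 - 2832) = -161044 + (-177 + 2915/2 + 512 - 2832) = -161044 - 2079/2 = -324167/2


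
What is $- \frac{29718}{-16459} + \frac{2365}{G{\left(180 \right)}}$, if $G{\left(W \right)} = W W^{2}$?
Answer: $\frac{34670860307}{19197777600} \approx 1.806$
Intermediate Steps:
$G{\left(W \right)} = W^{3}$
$- \frac{29718}{-16459} + \frac{2365}{G{\left(180 \right)}} = - \frac{29718}{-16459} + \frac{2365}{180^{3}} = \left(-29718\right) \left(- \frac{1}{16459}\right) + \frac{2365}{5832000} = \frac{29718}{16459} + 2365 \cdot \frac{1}{5832000} = \frac{29718}{16459} + \frac{473}{1166400} = \frac{34670860307}{19197777600}$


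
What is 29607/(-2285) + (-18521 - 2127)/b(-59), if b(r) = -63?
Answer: 45315439/143955 ≈ 314.79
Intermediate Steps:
29607/(-2285) + (-18521 - 2127)/b(-59) = 29607/(-2285) + (-18521 - 2127)/(-63) = 29607*(-1/2285) - 20648*(-1/63) = -29607/2285 + 20648/63 = 45315439/143955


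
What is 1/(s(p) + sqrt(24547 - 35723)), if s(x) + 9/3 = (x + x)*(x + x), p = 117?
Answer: 54753/2997902185 - 2*I*sqrt(2794)/2997902185 ≈ 1.8264e-5 - 3.5264e-8*I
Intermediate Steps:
s(x) = -3 + 4*x**2 (s(x) = -3 + (x + x)*(x + x) = -3 + (2*x)*(2*x) = -3 + 4*x**2)
1/(s(p) + sqrt(24547 - 35723)) = 1/((-3 + 4*117**2) + sqrt(24547 - 35723)) = 1/((-3 + 4*13689) + sqrt(-11176)) = 1/((-3 + 54756) + 2*I*sqrt(2794)) = 1/(54753 + 2*I*sqrt(2794))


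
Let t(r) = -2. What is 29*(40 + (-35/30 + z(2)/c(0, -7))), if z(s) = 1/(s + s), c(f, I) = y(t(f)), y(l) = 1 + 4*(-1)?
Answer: 4495/4 ≈ 1123.8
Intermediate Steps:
y(l) = -3 (y(l) = 1 - 4 = -3)
c(f, I) = -3
z(s) = 1/(2*s)
29*(40 + (-35/30 + z(2)/c(0, -7))) = 29*(40 + (-35/30 + ((½)/2)/(-3))) = 29*(40 + (-35*1/30 + ((½)*(½))*(-⅓))) = 29*(40 + (-7/6 + (¼)*(-⅓))) = 29*(40 + (-7/6 - 1/12)) = 29*(40 - 5/4) = 29*(155/4) = 4495/4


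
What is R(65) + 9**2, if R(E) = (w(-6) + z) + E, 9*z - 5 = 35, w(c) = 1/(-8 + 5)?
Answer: 1351/9 ≈ 150.11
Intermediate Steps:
w(c) = -1/3 (w(c) = 1/(-3) = -1/3)
z = 40/9 (z = 5/9 + (1/9)*35 = 5/9 + 35/9 = 40/9 ≈ 4.4444)
R(E) = 37/9 + E (R(E) = (-1/3 + 40/9) + E = 37/9 + E)
R(65) + 9**2 = (37/9 + 65) + 9**2 = 622/9 + 81 = 1351/9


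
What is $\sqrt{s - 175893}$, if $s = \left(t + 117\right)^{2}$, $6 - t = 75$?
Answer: $i \sqrt{173589} \approx 416.64 i$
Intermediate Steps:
$t = -69$ ($t = 6 - 75 = -69$)
$s = 2304$ ($s = \left(-69 + 117\right)^{2} = 48^{2} = 2304$)
$\sqrt{s - 175893} = \sqrt{2304 - 175893} = \sqrt{-173589} = i \sqrt{173589}$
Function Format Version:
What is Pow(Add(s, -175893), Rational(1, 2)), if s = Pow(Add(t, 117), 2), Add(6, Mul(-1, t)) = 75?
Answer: Mul(I, Pow(173589, Rational(1, 2))) ≈ Mul(416.64, I)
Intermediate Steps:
t = -69 (t = Add(6, Mul(-1, 75)) = Add(6, -75) = -69)
s = 2304 (s = Pow(Add(-69, 117), 2) = Pow(48, 2) = 2304)
Pow(Add(s, -175893), Rational(1, 2)) = Pow(Add(2304, -175893), Rational(1, 2)) = Pow(-173589, Rational(1, 2)) = Mul(I, Pow(173589, Rational(1, 2)))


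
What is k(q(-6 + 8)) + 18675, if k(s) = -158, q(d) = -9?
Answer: 18517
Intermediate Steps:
k(q(-6 + 8)) + 18675 = -158 + 18675 = 18517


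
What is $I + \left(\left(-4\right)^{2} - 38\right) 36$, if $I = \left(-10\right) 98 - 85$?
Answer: $-1857$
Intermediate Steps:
$I = -1065$ ($I = -980 - 85 = -1065$)
$I + \left(\left(-4\right)^{2} - 38\right) 36 = -1065 + \left(\left(-4\right)^{2} - 38\right) 36 = -1065 + \left(16 - 38\right) 36 = -1065 - 792 = -1857$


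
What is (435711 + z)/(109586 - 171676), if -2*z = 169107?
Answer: -140463/24836 ≈ -5.6556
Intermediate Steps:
z = -169107/2 (z = -½*169107 = -169107/2 ≈ -84554.)
(435711 + z)/(109586 - 171676) = (435711 - 169107/2)/(109586 - 171676) = (702315/2)/(-62090) = (702315/2)*(-1/62090) = -140463/24836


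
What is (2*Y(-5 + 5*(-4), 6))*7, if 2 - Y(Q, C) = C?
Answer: -56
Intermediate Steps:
Y(Q, C) = 2 - C
(2*Y(-5 + 5*(-4), 6))*7 = (2*(2 - 1*6))*7 = (2*(2 - 6))*7 = (2*(-4))*7 = -8*7 = -56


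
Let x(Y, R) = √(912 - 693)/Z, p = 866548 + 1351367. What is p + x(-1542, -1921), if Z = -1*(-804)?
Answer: 2217915 + √219/804 ≈ 2.2179e+6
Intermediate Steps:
p = 2217915
Z = 804
x(Y, R) = √219/804 (x(Y, R) = √(912 - 693)/804 = √219*(1/804) = √219/804)
p + x(-1542, -1921) = 2217915 + √219/804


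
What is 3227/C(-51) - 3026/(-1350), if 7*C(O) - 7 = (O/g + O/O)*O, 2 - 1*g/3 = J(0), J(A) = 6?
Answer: -8487463/100575 ≈ -84.389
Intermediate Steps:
g = -12 (g = 6 - 3*6 = 6 - 18 = -12)
C(O) = 1 + O*(1 - O/12)/7 (C(O) = 1 + ((O/(-12) + O/O)*O)/7 = 1 + ((O*(-1/12) + 1)*O)/7 = 1 + ((-O/12 + 1)*O)/7 = 1 + ((1 - O/12)*O)/7 = 1 + (O*(1 - O/12))/7 = 1 + O*(1 - O/12)/7)
3227/C(-51) - 3026/(-1350) = 3227/(1 - 1/84*(-51)² + (⅐)*(-51)) - 3026/(-1350) = 3227/(1 - 1/84*2601 - 51/7) - 3026*(-1/1350) = 3227/(1 - 867/28 - 51/7) + 1513/675 = 3227/(-149/4) + 1513/675 = 3227*(-4/149) + 1513/675 = -12908/149 + 1513/675 = -8487463/100575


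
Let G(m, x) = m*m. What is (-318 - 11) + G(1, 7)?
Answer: -328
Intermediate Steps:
G(m, x) = m**2
(-318 - 11) + G(1, 7) = (-318 - 11) + 1**2 = -329 + 1 = -328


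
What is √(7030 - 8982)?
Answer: 4*I*√122 ≈ 44.181*I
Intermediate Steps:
√(7030 - 8982) = √(-1952) = 4*I*√122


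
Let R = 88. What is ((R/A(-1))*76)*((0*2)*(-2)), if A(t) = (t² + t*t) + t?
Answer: 0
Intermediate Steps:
A(t) = t + 2*t² (A(t) = (t² + t²) + t = 2*t² + t = t + 2*t²)
((R/A(-1))*76)*((0*2)*(-2)) = ((88/((-(1 + 2*(-1)))))*76)*((0*2)*(-2)) = ((88/((-(1 - 2))))*76)*(0*(-2)) = ((88/((-1*(-1))))*76)*0 = ((88/1)*76)*0 = ((88*1)*76)*0 = (88*76)*0 = 6688*0 = 0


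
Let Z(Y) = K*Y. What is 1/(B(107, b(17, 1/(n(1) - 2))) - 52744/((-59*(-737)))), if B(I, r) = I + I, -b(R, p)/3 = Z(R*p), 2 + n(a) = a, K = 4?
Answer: 43483/9252618 ≈ 0.0046995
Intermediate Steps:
n(a) = -2 + a
Z(Y) = 4*Y
b(R, p) = -12*R*p
B(I, r) = 2*I
1/(B(107, b(17, 1/(n(1) - 2))) - 52744/((-59*(-737)))) = 1/(2*107 - 52744/((-59*(-737)))) = 1/(214 - 52744/43483) = 1/(9252618/43483) = 43483/9252618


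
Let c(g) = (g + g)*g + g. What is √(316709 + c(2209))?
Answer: 2*√2519570 ≈ 3174.6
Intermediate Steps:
c(g) = g + 2*g² (c(g) = (2*g)*g + g = 2*g² + g = g + 2*g²)
√(316709 + c(2209)) = √(316709 + 2209*(1 + 2*2209)) = √(316709 + 2209*(1 + 4418)) = √(316709 + 2209*4419) = √(316709 + 9761571) = √10078280 = 2*√2519570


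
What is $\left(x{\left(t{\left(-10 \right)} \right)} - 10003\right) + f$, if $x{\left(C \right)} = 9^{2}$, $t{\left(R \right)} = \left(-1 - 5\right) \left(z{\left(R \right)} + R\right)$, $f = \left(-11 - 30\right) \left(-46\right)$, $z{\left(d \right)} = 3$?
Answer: $-8036$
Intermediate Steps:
$f = 1886$ ($f = \left(-41\right) \left(-46\right) = 1886$)
$t{\left(R \right)} = -18 - 6 R$ ($t{\left(R \right)} = \left(-1 - 5\right) \left(3 + R\right) = - 6 \left(3 + R\right) = -18 - 6 R$)
$x{\left(C \right)} = 81$
$\left(x{\left(t{\left(-10 \right)} \right)} - 10003\right) + f = \left(81 - 10003\right) + 1886 = -9922 + 1886 = -8036$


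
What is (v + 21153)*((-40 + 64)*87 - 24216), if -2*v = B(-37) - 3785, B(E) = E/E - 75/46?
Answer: -11729029380/23 ≈ -5.0996e+8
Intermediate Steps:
B(E) = -29/46 (B(E) = 1 - 75*1/46 = 1 - 75/46 = -29/46)
v = 174139/92 (v = -(-29/46 - 3785)/2 = -½*(-174139/46) = 174139/92 ≈ 1892.8)
(v + 21153)*((-40 + 64)*87 - 24216) = (174139/92 + 21153)*((-40 + 64)*87 - 24216) = 2120215*(24*87 - 24216)/92 = 2120215*(2088 - 24216)/92 = (2120215/92)*(-22128) = -11729029380/23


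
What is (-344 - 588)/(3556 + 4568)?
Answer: -233/2031 ≈ -0.11472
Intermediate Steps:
(-344 - 588)/(3556 + 4568) = -932/8124 = -932*1/8124 = -233/2031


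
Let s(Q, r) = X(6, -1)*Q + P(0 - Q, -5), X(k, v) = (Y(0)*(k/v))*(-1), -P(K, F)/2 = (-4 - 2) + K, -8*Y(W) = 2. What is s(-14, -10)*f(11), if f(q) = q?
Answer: 55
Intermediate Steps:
Y(W) = -¼ (Y(W) = -⅛*2 = -¼)
P(K, F) = 12 - 2*K (P(K, F) = -2*((-4 - 2) + K) = -2*(-6 + K) = 12 - 2*K)
X(k, v) = k/(4*v) (X(k, v) = -k/(4*v)*(-1) = k/(4*v))
s(Q, r) = 12 + Q/2 (s(Q, r) = ((¼)*6/(-1))*Q + (12 - 2*(0 - Q)) = ((¼)*6*(-1))*Q + (12 - (-2)*Q) = -3*Q/2 + (12 + 2*Q) = 12 + Q/2)
s(-14, -10)*f(11) = (12 + (½)*(-14))*11 = (12 - 7)*11 = 5*11 = 55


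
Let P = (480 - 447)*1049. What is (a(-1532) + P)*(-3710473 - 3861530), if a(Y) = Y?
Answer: -250519719255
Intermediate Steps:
P = 34617 (P = 33*1049 = 34617)
(a(-1532) + P)*(-3710473 - 3861530) = (-1532 + 34617)*(-3710473 - 3861530) = 33085*(-7572003) = -250519719255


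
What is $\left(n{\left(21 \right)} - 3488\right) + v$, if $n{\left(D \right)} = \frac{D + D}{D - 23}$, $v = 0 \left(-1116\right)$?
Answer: $-3509$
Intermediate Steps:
$v = 0$
$n{\left(D \right)} = \frac{2 D}{-23 + D}$
$\left(n{\left(21 \right)} - 3488\right) + v = \left(2 \cdot 21 \frac{1}{-23 + 21} - 3488\right) + 0 = \left(2 \cdot 21 \frac{1}{-2} - 3488\right) + 0 = \left(2 \cdot 21 \left(- \frac{1}{2}\right) - 3488\right) + 0 = \left(-21 - 3488\right) + 0 = -3509 + 0 = -3509$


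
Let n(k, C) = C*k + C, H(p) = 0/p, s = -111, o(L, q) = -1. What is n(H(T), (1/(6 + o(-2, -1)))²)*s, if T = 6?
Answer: -111/25 ≈ -4.4400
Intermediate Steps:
H(p) = 0
n(k, C) = C + C*k
n(H(T), (1/(6 + o(-2, -1)))²)*s = ((1/(6 - 1))²*(1 + 0))*(-111) = ((1/5)²*1)*(-111) = ((⅕)²*1)*(-111) = ((1/25)*1)*(-111) = (1/25)*(-111) = -111/25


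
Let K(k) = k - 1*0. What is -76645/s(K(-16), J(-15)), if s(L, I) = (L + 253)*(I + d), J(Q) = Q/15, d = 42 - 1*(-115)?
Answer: -76645/36972 ≈ -2.0731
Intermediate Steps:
d = 157 (d = 42 + 115 = 157)
K(k) = k (K(k) = k + 0 = k)
J(Q) = Q/15 (J(Q) = Q*(1/15) = Q/15)
s(L, I) = (157 + I)*(253 + L) (s(L, I) = (L + 253)*(I + 157) = (253 + L)*(157 + I) = (157 + I)*(253 + L))
-76645/s(K(-16), J(-15)) = -76645/(39721 + 157*(-16) + 253*((1/15)*(-15)) + ((1/15)*(-15))*(-16)) = -76645/(39721 - 2512 + 253*(-1) - 1*(-16)) = -76645/(39721 - 2512 - 253 + 16) = -76645/36972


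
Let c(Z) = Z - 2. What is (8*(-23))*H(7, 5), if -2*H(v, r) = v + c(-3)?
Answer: 184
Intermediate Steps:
c(Z) = -2 + Z
H(v, r) = 5/2 - v/2 (H(v, r) = -(v + (-2 - 3))/2 = -(v - 5)/2 = -(-5 + v)/2 = 5/2 - v/2)
(8*(-23))*H(7, 5) = (8*(-23))*(5/2 - 1/2*7) = -184*(5/2 - 7/2) = -184*(-1) = 184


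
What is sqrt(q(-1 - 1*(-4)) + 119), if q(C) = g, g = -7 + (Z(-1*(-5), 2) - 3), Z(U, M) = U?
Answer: sqrt(114) ≈ 10.677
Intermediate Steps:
g = -5 (g = -7 + (-1*(-5) - 3) = -7 + (5 - 3) = -7 + 2 = -5)
q(C) = -5
sqrt(q(-1 - 1*(-4)) + 119) = sqrt(-5 + 119) = sqrt(114)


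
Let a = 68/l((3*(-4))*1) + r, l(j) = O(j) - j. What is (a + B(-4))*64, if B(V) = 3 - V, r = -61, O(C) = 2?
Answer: -22016/7 ≈ -3145.1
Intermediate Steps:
l(j) = 2 - j
a = -393/7 (a = 68/(2 - 3*(-4)) - 61 = 68/(2 - (-12)) - 61 = 68/(2 - 1*(-12)) - 61 = 68/(2 + 12) - 61 = 68/14 - 61 = 68*(1/14) - 61 = 34/7 - 61 = -393/7 ≈ -56.143)
(a + B(-4))*64 = (-393/7 + (3 - 1*(-4)))*64 = (-393/7 + (3 + 4))*64 = (-393/7 + 7)*64 = -344/7*64 = -22016/7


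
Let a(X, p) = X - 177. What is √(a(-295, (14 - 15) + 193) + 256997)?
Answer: 5*√10261 ≈ 506.48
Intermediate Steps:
a(X, p) = -177 + X
√(a(-295, (14 - 15) + 193) + 256997) = √((-177 - 295) + 256997) = √(-472 + 256997) = √256525 = 5*√10261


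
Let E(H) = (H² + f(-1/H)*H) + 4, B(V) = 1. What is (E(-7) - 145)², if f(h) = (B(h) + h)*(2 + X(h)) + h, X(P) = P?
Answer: 594441/49 ≈ 12131.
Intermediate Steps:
f(h) = h + (1 + h)*(2 + h) (f(h) = (1 + h)*(2 + h) + h = h + (1 + h)*(2 + h))
E(H) = 4 + H² + H*(2 + H⁻² - 4/H) (E(H) = (H² + (2 + (-1/H)² + 4*(-1/H))*H) + 4 = (H² + (2 + H⁻² - 4/H)*H) + 4 = (H² + H*(2 + H⁻² - 4/H)) + 4 = 4 + H² + H*(2 + H⁻² - 4/H))
(E(-7) - 145)² = ((1/(-7) + (-7)² + 2*(-7)) - 145)² = ((-⅐ + 49 - 14) - 145)² = (244/7 - 145)² = (-771/7)² = 594441/49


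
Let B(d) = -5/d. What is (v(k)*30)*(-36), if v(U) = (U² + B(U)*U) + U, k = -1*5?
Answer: -16200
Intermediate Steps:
k = -5
v(U) = -5 + U + U² (v(U) = (U² + (-5/U)*U) + U = (U² - 5) + U = (-5 + U²) + U = -5 + U + U²)
(v(k)*30)*(-36) = ((-5 - 5*(1 - 5))*30)*(-36) = ((-5 - 5*(-4))*30)*(-36) = ((-5 + 20)*30)*(-36) = (15*30)*(-36) = 450*(-36) = -16200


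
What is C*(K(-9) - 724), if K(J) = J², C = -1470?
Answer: 945210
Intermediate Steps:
C*(K(-9) - 724) = -1470*((-9)² - 724) = -1470*(81 - 724) = -1470*(-643) = 945210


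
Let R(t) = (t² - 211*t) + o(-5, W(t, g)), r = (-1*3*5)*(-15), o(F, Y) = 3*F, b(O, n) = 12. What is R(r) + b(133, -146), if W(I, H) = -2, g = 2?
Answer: 3147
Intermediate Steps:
r = 225 (r = -3*5*(-15) = -15*(-15) = 225)
R(t) = -15 + t² - 211*t (R(t) = (t² - 211*t) + 3*(-5) = (t² - 211*t) - 15 = -15 + t² - 211*t)
R(r) + b(133, -146) = (-15 + 225² - 211*225) + 12 = (-15 + 50625 - 47475) + 12 = 3135 + 12 = 3147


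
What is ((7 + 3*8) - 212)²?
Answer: 32761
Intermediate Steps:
((7 + 3*8) - 212)² = ((7 + 24) - 212)² = (31 - 212)² = (-181)² = 32761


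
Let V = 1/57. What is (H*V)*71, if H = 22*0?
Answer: 0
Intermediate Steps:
V = 1/57 ≈ 0.017544
H = 0
(H*V)*71 = (0*(1/57))*71 = 0*71 = 0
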